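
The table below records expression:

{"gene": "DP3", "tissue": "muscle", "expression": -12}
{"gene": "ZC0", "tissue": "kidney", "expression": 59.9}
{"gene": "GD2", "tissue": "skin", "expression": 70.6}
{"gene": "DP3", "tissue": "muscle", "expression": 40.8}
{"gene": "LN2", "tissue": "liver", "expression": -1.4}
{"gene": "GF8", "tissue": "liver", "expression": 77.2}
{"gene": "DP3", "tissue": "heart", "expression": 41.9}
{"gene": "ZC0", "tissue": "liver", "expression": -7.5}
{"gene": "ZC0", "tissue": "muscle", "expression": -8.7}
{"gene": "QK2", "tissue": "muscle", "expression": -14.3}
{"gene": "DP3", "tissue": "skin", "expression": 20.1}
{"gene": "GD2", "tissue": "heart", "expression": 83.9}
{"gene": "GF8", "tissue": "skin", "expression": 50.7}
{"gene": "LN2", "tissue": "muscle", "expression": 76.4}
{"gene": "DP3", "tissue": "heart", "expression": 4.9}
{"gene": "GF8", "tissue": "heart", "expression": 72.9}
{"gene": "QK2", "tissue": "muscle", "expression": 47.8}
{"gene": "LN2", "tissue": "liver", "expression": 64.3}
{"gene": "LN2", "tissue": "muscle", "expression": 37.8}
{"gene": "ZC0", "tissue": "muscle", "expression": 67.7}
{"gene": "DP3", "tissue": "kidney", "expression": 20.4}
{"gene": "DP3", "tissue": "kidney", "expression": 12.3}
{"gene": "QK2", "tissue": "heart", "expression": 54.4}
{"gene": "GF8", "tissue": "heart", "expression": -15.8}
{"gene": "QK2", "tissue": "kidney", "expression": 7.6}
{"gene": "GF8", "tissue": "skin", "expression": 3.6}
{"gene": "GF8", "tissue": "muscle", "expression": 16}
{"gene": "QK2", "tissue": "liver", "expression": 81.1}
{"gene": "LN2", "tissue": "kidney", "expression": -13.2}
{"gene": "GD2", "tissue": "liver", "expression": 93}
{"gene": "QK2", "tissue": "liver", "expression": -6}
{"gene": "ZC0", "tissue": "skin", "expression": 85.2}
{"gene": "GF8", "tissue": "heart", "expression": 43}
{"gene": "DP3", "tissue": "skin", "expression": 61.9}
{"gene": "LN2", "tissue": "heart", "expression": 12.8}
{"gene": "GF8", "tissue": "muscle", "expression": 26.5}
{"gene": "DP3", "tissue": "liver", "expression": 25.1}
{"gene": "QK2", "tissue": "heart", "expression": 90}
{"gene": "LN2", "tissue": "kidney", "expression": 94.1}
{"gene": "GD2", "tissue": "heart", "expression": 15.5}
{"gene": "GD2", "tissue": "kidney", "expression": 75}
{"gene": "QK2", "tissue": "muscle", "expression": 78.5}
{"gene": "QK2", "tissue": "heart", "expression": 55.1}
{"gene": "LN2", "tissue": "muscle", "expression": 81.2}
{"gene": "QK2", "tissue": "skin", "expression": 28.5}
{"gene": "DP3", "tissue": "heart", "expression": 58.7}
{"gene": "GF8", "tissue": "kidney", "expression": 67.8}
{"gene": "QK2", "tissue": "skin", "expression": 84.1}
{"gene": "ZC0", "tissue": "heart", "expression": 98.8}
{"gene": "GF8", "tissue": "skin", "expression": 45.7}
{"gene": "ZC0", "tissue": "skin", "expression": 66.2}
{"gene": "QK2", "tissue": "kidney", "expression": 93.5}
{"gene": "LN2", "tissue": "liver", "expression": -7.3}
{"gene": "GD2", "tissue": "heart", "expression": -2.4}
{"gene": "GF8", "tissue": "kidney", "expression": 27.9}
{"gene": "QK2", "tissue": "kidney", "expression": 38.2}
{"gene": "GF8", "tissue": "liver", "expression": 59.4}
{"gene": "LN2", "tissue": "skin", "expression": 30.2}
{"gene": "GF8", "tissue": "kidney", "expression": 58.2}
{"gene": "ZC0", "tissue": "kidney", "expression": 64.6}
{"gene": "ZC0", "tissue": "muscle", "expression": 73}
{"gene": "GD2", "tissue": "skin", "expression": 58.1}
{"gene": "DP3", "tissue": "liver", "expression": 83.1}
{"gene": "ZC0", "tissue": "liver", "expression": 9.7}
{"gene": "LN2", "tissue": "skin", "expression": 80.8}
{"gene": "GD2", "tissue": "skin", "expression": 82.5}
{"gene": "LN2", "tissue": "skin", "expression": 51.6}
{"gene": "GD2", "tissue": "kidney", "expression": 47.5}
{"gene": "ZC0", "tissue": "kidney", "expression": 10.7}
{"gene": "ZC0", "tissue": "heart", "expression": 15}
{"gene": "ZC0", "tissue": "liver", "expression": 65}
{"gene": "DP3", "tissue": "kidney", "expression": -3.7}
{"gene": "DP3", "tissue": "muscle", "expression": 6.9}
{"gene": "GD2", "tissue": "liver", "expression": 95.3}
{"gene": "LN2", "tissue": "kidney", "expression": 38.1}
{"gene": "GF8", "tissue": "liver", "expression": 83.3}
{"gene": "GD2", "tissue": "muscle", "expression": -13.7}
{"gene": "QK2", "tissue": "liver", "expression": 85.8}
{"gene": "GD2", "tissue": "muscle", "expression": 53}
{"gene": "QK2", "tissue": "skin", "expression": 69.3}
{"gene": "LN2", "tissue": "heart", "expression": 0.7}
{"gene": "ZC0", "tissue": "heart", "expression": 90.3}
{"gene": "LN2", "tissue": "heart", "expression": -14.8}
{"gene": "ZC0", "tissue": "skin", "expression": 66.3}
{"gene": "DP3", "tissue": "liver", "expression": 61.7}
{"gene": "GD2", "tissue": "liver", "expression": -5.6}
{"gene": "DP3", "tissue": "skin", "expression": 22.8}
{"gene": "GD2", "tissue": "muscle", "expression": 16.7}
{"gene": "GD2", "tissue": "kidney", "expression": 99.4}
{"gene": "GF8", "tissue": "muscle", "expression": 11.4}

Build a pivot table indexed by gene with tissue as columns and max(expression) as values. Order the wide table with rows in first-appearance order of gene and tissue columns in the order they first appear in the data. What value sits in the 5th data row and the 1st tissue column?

26.5

With rows in first-appearance order of gene, row 5 is gene=GF8. tissue columns in first-appearance order: muscle, kidney, skin, liver, heart; column 1 is muscle.
Long rows with gene=GF8, tissue=muscle: max(16, 26.5, 11.4) = 26.5.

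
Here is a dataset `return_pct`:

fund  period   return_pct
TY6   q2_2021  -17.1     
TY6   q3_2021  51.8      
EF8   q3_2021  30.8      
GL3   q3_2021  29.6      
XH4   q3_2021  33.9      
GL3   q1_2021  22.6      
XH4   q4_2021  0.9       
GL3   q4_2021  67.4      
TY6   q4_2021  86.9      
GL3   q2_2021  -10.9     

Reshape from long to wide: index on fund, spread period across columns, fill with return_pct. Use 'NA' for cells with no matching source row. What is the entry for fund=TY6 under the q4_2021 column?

The long row with fund=TY6, period=q4_2021 has return_pct=86.9.

86.9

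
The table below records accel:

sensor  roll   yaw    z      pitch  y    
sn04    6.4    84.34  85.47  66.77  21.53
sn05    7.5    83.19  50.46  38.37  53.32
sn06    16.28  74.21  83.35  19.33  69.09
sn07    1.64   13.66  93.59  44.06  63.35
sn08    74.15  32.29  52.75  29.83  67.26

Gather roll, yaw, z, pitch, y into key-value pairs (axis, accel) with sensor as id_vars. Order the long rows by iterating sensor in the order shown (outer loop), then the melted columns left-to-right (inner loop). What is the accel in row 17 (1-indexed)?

13.66

25 rows total (5 × 5). Row 17: index ⌊(17-1)/5⌋ = 3 into sensor → sn07; (17-1) mod 5 = 1 into the melted columns → yaw.
So row 17 is (sn07, yaw, 13.66); accel = 13.66.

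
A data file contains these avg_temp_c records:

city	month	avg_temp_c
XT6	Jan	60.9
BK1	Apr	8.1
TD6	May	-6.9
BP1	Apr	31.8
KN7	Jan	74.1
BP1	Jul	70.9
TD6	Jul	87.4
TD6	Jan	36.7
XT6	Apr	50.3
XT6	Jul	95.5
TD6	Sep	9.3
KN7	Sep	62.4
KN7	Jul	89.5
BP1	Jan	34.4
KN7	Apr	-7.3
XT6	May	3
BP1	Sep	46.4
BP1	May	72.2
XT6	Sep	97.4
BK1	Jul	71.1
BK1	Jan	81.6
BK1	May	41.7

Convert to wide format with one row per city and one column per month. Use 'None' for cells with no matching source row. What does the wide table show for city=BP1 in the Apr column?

31.8

The long row with city=BP1, month=Apr has avg_temp_c=31.8.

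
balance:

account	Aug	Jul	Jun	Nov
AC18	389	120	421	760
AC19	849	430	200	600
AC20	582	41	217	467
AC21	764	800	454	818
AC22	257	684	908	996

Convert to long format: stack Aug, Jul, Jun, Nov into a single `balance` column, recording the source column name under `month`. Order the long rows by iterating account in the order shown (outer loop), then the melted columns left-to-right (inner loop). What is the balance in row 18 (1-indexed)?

684

20 rows total (5 × 4). Row 18: index ⌊(18-1)/4⌋ = 4 into account → AC22; (18-1) mod 4 = 1 into the melted columns → Jul.
So row 18 is (AC22, Jul, 684); balance = 684.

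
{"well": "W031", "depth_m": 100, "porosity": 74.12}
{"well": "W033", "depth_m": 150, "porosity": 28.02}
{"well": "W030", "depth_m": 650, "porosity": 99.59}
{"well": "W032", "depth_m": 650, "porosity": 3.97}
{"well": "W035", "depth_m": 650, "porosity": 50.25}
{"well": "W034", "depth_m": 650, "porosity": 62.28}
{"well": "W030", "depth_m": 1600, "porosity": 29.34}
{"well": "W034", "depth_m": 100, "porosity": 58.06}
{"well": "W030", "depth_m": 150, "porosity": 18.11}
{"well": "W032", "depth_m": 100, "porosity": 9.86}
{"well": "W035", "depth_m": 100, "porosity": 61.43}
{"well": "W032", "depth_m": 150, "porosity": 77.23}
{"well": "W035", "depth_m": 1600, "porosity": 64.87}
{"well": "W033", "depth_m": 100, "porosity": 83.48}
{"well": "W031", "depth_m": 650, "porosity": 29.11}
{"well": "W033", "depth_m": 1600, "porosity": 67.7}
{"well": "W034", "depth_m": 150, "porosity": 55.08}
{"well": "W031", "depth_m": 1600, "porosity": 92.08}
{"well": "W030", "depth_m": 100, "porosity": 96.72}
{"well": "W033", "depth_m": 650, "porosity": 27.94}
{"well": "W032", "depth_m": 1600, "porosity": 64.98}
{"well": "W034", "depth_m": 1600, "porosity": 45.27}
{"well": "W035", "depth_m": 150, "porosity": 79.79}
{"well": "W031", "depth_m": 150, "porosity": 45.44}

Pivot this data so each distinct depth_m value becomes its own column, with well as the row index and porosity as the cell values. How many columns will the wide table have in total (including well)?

5

1 column for well plus 4 distinct depth_m values → 5 columns.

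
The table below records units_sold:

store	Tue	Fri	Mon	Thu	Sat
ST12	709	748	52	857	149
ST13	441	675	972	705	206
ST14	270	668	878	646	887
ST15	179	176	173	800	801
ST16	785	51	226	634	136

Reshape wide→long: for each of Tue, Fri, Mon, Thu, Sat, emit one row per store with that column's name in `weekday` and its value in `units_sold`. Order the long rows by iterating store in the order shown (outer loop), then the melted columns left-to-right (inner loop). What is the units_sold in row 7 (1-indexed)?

675

25 rows total (5 × 5). Row 7: index ⌊(7-1)/5⌋ = 1 into store → ST13; (7-1) mod 5 = 1 into the melted columns → Fri.
So row 7 is (ST13, Fri, 675); units_sold = 675.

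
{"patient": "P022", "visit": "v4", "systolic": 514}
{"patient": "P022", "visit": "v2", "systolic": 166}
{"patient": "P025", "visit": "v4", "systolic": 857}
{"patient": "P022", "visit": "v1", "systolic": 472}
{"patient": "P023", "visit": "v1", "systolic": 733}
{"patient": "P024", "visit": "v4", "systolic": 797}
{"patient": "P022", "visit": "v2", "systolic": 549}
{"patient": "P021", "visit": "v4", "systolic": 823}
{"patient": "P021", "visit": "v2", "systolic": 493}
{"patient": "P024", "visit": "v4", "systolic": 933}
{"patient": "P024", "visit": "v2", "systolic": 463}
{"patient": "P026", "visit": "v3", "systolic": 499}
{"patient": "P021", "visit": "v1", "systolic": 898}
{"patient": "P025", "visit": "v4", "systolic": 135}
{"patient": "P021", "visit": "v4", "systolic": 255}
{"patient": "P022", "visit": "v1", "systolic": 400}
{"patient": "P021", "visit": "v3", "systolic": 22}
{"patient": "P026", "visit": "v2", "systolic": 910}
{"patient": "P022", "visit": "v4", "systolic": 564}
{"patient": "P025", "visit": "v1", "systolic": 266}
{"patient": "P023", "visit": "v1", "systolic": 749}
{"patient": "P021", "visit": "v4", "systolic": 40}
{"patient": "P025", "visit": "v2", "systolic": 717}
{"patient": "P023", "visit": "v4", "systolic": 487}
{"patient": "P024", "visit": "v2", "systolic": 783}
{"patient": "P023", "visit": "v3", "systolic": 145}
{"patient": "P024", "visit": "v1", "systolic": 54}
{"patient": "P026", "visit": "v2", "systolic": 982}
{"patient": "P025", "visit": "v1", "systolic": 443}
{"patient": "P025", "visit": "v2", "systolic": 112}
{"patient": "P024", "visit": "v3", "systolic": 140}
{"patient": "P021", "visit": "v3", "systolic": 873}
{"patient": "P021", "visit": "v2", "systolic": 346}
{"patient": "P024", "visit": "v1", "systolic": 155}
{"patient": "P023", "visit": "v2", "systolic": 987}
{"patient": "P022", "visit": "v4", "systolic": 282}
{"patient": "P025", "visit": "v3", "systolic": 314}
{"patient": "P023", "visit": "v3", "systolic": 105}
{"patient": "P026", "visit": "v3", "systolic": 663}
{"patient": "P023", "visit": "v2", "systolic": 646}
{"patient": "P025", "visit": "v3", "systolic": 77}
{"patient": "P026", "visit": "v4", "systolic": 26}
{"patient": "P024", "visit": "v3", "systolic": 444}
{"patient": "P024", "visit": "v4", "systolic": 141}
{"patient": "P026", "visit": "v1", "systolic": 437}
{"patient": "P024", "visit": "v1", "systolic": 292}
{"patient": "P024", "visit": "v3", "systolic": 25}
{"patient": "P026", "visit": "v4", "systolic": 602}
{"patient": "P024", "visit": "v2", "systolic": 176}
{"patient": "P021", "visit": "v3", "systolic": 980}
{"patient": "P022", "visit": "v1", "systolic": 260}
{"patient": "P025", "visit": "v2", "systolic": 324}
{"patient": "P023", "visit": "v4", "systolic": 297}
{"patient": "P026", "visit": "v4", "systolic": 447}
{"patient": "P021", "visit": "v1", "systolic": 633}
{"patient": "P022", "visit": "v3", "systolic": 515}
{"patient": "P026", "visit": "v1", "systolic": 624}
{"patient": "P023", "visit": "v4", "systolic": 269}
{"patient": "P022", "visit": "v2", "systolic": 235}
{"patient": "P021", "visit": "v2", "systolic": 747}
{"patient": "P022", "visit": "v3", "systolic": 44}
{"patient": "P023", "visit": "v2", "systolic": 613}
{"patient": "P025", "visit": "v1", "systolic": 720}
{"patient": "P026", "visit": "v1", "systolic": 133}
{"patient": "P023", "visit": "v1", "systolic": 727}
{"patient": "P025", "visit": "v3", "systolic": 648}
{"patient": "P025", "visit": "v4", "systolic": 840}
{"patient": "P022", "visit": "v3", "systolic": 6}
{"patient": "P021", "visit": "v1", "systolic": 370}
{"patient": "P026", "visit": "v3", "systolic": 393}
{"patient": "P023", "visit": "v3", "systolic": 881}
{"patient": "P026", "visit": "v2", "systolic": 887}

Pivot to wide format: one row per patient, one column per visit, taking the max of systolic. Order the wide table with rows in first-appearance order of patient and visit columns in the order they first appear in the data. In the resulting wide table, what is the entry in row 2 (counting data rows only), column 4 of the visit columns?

With rows in first-appearance order of patient, row 2 is patient=P025. visit columns in first-appearance order: v4, v2, v1, v3; column 4 is v3.
Long rows with patient=P025, visit=v3: max(314, 77, 648) = 648.

648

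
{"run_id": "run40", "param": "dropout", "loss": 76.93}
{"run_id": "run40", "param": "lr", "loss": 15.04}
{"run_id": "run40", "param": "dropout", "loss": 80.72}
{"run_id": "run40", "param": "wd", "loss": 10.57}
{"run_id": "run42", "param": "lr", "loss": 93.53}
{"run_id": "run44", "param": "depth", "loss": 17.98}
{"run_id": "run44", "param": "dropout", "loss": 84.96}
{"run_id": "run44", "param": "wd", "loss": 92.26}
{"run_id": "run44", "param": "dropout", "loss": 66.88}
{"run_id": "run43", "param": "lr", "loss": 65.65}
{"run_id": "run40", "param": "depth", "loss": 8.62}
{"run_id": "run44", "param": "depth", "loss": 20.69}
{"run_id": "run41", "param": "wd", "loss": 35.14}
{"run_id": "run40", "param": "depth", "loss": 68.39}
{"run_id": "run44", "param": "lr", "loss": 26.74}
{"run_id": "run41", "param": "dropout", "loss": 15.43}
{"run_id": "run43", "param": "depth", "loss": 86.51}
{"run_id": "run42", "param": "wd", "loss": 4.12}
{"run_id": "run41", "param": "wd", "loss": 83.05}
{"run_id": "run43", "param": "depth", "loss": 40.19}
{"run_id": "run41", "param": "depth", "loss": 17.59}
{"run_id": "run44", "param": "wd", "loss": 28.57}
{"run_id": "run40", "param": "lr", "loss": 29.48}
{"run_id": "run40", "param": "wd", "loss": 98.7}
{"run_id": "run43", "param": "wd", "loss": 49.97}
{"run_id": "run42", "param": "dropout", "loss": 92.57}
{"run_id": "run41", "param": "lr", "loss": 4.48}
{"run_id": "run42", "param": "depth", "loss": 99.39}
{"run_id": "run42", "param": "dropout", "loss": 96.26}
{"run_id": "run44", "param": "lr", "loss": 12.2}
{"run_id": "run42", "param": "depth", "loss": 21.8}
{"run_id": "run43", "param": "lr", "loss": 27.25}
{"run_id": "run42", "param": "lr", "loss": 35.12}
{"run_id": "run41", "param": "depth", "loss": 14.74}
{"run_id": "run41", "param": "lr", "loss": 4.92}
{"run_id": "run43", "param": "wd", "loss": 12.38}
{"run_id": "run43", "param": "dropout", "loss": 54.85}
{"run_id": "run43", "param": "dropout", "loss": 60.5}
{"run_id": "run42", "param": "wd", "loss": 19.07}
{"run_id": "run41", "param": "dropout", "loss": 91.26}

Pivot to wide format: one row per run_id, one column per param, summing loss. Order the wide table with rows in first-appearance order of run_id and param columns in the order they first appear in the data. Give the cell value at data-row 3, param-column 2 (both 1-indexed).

With rows in first-appearance order of run_id, row 3 is run_id=run44. param columns in first-appearance order: dropout, lr, wd, depth; column 2 is lr.
Long rows with run_id=run44, param=lr: 26.74 + 12.2 = 38.94.

38.94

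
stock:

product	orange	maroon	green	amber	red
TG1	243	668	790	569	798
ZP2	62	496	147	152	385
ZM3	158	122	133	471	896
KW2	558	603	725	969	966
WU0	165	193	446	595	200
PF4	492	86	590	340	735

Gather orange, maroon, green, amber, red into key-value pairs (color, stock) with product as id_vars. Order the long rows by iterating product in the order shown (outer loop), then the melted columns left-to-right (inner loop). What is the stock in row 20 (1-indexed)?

30 rows total (6 × 5). Row 20: index ⌊(20-1)/5⌋ = 3 into product → KW2; (20-1) mod 5 = 4 into the melted columns → red.
So row 20 is (KW2, red, 966); stock = 966.

966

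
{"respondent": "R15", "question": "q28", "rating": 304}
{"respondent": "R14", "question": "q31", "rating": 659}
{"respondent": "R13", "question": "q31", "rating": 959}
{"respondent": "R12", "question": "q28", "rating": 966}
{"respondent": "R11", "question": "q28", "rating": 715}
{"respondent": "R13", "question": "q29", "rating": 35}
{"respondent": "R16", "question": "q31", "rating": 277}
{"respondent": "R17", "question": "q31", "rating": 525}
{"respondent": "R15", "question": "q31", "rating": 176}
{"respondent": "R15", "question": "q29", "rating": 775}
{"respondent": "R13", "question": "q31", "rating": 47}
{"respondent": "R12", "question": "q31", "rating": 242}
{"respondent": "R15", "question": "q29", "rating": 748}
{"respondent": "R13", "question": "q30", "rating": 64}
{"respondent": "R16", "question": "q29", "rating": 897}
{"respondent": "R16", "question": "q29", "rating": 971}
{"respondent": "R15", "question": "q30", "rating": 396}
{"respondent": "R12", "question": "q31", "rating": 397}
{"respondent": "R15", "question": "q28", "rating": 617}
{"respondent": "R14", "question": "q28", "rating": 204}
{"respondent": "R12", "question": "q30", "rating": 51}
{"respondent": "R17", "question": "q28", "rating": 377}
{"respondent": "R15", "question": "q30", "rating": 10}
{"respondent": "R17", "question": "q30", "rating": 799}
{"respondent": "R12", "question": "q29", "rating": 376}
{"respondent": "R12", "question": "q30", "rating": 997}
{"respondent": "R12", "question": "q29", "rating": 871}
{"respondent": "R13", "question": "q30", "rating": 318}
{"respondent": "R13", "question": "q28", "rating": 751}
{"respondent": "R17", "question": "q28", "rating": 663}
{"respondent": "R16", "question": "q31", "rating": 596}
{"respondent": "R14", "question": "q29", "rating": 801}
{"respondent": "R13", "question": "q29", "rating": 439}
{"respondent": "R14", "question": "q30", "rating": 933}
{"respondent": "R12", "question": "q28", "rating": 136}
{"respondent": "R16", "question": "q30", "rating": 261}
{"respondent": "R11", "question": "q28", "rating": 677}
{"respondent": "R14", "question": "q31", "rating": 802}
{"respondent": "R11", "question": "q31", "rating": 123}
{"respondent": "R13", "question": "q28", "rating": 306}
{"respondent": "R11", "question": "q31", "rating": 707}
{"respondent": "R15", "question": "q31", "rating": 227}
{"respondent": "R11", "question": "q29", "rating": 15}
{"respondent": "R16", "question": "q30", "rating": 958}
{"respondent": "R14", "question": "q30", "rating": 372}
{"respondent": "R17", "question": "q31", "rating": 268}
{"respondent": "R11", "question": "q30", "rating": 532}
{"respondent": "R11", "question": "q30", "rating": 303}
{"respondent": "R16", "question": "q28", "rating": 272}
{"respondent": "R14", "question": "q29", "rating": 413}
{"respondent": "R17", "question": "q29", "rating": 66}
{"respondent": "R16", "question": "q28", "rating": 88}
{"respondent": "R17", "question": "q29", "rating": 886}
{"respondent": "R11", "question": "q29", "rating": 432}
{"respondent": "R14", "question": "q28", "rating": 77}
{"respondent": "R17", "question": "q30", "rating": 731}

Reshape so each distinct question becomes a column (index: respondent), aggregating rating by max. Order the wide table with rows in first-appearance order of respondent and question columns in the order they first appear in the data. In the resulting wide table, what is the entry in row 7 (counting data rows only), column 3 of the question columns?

With rows in first-appearance order of respondent, row 7 is respondent=R17. question columns in first-appearance order: q28, q31, q29, q30; column 3 is q29.
Long rows with respondent=R17, question=q29: max(66, 886) = 886.

886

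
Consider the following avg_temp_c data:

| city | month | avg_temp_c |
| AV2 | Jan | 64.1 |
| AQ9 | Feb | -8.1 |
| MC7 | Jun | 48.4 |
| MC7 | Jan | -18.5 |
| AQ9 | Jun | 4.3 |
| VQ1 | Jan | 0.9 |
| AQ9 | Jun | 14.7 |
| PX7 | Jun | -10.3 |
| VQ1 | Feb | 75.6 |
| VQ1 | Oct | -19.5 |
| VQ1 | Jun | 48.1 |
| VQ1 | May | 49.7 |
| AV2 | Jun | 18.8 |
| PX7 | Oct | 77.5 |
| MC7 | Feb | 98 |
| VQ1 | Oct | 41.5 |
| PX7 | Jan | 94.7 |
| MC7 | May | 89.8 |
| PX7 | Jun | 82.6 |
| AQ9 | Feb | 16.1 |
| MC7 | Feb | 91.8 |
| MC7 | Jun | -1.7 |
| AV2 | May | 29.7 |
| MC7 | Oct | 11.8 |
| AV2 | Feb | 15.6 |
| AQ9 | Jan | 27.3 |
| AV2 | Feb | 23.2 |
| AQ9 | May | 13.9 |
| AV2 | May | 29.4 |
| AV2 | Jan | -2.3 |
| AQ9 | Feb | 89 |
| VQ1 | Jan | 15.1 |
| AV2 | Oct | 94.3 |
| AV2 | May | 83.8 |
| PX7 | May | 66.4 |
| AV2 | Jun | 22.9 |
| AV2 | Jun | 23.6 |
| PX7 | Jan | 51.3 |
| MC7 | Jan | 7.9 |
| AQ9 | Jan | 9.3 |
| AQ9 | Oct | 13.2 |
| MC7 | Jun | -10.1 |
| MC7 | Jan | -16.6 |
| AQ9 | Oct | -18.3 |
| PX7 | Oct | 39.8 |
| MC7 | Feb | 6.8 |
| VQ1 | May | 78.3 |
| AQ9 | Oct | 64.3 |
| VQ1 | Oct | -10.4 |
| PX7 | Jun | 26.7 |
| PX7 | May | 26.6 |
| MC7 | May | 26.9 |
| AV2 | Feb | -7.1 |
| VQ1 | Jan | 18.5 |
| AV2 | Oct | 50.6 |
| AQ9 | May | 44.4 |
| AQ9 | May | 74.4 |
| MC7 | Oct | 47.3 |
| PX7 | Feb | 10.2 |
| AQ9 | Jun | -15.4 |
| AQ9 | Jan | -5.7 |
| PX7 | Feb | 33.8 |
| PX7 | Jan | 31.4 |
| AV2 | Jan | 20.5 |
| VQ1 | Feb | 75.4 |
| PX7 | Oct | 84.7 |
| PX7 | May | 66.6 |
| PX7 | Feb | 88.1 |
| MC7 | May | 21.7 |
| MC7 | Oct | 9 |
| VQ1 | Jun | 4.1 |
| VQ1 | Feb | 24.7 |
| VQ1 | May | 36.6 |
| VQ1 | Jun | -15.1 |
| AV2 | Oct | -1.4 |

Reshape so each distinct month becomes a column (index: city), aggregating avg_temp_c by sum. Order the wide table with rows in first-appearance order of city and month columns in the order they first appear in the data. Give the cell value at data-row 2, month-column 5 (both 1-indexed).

132.7

With rows in first-appearance order of city, row 2 is city=AQ9. month columns in first-appearance order: Jan, Feb, Jun, Oct, May; column 5 is May.
Long rows with city=AQ9, month=May: 13.9 + 44.4 + 74.4 = 132.7.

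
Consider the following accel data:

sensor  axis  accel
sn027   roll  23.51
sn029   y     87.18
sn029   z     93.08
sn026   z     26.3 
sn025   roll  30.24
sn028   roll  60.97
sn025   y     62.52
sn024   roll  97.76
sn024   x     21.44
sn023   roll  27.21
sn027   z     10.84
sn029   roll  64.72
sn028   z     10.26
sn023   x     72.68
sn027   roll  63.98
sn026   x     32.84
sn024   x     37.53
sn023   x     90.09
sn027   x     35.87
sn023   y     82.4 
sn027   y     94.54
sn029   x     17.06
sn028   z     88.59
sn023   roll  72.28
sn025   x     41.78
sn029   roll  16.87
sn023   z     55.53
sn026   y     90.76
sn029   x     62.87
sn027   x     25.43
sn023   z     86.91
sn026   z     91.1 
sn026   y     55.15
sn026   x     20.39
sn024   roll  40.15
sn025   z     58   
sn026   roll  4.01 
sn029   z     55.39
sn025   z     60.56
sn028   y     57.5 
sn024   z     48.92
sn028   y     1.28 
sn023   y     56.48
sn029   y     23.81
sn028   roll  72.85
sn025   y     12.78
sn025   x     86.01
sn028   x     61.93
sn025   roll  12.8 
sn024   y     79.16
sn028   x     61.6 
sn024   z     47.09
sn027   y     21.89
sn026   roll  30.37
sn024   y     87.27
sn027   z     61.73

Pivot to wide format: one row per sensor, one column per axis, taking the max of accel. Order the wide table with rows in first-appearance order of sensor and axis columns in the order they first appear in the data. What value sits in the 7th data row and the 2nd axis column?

With rows in first-appearance order of sensor, row 7 is sensor=sn023. axis columns in first-appearance order: roll, y, z, x; column 2 is y.
Long rows with sensor=sn023, axis=y: max(82.4, 56.48) = 82.4.

82.4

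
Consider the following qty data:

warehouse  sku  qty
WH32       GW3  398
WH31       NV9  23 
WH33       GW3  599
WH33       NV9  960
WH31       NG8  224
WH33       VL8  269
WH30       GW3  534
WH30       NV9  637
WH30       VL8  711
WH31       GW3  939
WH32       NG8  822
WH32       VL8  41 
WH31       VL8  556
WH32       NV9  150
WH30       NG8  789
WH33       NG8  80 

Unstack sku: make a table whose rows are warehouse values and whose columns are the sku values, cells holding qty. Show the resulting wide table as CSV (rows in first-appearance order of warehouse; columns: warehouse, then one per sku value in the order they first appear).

warehouse,GW3,NV9,NG8,VL8
WH32,398,150,822,41
WH31,939,23,224,556
WH33,599,960,80,269
WH30,534,637,789,711

Columns: warehouse plus the 4 distinct sku values (GW3, NV9, NG8, VL8).
For example, row WH32 column GW3 takes qty=398 from the long row (WH32, GW3).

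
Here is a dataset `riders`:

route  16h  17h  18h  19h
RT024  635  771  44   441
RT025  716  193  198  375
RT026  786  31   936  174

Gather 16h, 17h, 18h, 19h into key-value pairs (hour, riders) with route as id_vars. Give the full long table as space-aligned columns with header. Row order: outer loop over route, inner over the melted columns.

route  hour  riders
RT024  16h   635   
RT024  17h   771   
RT024  18h   44    
RT024  19h   441   
RT025  16h   716   
RT025  17h   193   
RT025  18h   198   
RT025  19h   375   
RT026  16h   786   
RT026  17h   31    
RT026  18h   936   
RT026  19h   174   

Each (route, column) pair becomes one row: 3 × 4 = 12 rows.
For example, (RT024, 16h) → riders=635.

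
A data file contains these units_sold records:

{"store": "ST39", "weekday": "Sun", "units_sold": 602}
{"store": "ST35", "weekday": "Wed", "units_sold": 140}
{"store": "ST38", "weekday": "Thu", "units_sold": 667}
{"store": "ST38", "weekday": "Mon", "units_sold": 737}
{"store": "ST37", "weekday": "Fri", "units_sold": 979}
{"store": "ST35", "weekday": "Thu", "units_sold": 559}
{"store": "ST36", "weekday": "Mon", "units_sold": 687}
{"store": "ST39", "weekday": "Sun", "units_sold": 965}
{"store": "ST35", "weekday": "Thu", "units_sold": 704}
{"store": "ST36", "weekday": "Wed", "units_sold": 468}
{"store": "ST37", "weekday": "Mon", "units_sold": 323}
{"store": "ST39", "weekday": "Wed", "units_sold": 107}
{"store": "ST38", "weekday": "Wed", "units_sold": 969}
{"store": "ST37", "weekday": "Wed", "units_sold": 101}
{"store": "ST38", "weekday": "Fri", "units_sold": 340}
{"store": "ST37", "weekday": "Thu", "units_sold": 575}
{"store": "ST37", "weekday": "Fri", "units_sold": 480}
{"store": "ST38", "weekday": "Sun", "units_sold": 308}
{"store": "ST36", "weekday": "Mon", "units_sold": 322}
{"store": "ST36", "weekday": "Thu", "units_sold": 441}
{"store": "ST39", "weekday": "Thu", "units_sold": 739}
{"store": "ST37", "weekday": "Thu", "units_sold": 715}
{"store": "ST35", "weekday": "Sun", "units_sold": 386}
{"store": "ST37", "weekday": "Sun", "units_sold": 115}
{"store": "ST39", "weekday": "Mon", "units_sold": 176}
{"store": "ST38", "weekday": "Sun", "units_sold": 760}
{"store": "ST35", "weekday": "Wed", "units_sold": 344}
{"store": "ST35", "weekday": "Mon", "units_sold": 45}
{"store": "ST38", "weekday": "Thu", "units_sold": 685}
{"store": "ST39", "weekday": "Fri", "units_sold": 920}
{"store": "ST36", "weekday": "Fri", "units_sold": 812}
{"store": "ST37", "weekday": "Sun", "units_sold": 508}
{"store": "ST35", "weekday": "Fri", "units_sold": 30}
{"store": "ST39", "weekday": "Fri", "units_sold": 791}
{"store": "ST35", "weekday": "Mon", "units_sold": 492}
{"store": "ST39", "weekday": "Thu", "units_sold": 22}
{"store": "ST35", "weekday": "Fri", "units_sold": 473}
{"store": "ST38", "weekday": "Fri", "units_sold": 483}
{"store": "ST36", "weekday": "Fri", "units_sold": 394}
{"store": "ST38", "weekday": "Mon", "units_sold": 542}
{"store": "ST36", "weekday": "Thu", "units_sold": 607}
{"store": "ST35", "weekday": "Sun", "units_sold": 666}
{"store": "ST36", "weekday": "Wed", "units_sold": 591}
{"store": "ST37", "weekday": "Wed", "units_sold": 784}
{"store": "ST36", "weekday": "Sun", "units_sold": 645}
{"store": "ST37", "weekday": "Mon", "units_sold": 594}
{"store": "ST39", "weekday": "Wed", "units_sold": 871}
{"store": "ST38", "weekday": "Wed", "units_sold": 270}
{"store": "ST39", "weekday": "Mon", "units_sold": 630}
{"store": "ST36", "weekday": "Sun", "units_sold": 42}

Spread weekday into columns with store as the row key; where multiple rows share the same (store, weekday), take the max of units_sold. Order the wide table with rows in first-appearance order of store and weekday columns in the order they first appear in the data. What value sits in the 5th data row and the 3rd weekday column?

With rows in first-appearance order of store, row 5 is store=ST36. weekday columns in first-appearance order: Sun, Wed, Thu, Mon, Fri; column 3 is Thu.
Long rows with store=ST36, weekday=Thu: max(441, 607) = 607.

607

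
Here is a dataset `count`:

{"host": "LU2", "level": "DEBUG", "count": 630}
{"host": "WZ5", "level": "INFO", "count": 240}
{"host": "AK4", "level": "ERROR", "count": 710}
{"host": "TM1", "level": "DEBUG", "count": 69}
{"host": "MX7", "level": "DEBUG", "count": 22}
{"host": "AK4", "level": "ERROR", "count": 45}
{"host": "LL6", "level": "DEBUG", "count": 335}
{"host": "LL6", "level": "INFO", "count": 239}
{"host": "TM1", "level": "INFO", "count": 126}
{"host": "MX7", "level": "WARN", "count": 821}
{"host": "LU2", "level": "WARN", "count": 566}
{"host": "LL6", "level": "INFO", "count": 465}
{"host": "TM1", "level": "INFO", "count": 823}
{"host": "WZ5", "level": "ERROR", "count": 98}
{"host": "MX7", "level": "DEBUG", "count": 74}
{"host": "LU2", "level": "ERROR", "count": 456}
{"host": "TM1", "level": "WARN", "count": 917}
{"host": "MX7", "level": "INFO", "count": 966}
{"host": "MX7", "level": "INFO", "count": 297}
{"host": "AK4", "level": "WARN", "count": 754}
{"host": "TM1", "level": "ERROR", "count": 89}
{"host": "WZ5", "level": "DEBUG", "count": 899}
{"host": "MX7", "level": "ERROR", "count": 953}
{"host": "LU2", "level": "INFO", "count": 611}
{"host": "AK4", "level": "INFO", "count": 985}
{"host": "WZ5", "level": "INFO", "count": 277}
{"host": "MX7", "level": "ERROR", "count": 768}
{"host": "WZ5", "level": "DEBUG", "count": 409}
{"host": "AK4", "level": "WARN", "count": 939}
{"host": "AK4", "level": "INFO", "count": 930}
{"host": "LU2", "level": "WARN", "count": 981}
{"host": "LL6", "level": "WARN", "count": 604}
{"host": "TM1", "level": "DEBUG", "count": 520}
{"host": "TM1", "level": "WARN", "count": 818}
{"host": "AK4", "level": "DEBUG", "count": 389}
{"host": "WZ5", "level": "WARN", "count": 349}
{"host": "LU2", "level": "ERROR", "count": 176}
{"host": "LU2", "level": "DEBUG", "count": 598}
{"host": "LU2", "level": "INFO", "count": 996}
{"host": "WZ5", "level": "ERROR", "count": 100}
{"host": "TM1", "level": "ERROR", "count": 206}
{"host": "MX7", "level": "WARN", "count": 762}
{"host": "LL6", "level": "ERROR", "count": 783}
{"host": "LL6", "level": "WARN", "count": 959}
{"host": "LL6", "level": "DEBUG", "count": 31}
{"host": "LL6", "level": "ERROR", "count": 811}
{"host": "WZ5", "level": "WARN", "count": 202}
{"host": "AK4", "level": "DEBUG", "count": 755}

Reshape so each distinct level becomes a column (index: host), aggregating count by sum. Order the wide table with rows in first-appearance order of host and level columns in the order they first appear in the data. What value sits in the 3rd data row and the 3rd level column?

With rows in first-appearance order of host, row 3 is host=AK4. level columns in first-appearance order: DEBUG, INFO, ERROR, WARN; column 3 is ERROR.
Long rows with host=AK4, level=ERROR: 710 + 45 = 755.

755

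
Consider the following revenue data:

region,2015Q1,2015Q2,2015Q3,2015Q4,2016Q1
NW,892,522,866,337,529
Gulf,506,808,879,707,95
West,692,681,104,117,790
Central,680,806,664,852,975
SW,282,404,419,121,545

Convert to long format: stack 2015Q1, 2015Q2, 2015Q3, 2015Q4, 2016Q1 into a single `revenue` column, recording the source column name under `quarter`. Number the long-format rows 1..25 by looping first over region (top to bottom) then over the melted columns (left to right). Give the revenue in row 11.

25 rows total (5 × 5). Row 11: index ⌊(11-1)/5⌋ = 2 into region → West; (11-1) mod 5 = 0 into the melted columns → 2015Q1.
So row 11 is (West, 2015Q1, 692); revenue = 692.

692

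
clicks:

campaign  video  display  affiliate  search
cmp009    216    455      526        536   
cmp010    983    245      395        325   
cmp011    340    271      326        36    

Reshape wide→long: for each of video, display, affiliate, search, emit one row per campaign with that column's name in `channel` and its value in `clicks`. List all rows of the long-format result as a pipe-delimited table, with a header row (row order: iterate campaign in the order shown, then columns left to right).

| campaign | channel | clicks |
| cmp009 | video | 216 |
| cmp009 | display | 455 |
| cmp009 | affiliate | 526 |
| cmp009 | search | 536 |
| cmp010 | video | 983 |
| cmp010 | display | 245 |
| cmp010 | affiliate | 395 |
| cmp010 | search | 325 |
| cmp011 | video | 340 |
| cmp011 | display | 271 |
| cmp011 | affiliate | 326 |
| cmp011 | search | 36 |

Each (campaign, column) pair becomes one row: 3 × 4 = 12 rows.
For example, (cmp009, video) → clicks=216.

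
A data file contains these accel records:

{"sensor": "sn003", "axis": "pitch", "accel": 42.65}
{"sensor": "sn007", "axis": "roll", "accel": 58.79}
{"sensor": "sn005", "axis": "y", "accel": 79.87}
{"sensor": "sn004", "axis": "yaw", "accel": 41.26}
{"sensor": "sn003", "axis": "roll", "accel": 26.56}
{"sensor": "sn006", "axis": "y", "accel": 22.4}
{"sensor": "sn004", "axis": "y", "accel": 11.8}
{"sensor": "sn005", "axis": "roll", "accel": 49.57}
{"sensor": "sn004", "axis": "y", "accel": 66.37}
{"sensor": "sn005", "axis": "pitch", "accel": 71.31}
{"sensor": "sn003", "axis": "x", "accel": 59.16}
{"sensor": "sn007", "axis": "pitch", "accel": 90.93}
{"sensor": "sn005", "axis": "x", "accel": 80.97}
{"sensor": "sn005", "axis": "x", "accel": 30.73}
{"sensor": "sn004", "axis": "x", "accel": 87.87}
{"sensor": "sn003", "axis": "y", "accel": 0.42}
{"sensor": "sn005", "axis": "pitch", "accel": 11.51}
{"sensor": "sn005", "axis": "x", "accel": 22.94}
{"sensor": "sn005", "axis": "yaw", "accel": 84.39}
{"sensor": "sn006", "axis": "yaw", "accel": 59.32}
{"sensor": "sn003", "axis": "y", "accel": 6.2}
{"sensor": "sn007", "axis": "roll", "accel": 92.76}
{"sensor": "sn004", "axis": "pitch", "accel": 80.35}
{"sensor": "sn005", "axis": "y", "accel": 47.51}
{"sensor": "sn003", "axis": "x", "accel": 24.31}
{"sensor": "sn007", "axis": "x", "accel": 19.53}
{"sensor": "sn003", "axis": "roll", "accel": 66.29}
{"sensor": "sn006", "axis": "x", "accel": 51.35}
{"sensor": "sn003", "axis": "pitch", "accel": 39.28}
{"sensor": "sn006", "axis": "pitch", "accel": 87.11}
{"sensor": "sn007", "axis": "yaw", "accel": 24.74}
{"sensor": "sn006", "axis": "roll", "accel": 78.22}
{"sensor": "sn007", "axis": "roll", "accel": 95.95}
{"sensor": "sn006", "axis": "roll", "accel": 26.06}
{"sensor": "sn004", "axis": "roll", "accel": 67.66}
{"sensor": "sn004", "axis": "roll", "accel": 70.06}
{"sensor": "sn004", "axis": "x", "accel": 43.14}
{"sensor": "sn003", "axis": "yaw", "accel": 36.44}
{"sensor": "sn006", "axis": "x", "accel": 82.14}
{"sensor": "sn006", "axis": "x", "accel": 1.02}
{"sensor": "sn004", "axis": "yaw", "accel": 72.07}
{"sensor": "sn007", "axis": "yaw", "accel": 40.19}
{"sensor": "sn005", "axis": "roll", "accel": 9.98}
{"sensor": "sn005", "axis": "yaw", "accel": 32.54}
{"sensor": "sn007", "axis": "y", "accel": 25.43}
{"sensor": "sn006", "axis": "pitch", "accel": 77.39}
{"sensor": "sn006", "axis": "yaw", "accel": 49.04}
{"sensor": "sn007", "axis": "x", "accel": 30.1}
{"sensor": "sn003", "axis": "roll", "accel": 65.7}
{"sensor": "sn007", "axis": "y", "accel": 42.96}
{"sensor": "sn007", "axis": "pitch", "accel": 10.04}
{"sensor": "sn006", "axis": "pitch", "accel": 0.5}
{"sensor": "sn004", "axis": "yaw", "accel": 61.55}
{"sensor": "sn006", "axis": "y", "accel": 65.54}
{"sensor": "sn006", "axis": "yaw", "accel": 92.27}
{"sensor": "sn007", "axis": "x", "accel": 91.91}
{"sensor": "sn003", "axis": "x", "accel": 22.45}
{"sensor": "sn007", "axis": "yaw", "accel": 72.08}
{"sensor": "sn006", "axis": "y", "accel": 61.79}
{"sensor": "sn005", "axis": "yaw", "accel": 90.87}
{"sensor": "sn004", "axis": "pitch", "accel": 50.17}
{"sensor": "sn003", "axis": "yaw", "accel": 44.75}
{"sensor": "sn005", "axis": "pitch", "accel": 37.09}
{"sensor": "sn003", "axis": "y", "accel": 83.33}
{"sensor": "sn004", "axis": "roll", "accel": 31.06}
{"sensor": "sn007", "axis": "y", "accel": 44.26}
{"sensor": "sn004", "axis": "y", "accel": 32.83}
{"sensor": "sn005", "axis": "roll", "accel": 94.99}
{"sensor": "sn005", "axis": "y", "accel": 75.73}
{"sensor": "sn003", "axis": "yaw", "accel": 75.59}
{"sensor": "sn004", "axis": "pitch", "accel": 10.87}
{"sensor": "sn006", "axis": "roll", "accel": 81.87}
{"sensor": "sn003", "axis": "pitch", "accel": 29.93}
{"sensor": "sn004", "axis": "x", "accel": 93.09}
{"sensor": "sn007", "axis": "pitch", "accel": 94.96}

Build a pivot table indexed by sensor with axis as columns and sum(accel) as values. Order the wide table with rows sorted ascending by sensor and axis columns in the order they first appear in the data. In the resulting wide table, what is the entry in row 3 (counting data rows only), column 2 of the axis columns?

With rows sorted ascending by sensor, row 3 is sensor=sn005. axis columns in first-appearance order: pitch, roll, y, yaw, x; column 2 is roll.
Long rows with sensor=sn005, axis=roll: 49.57 + 9.98 + 94.99 = 154.54.

154.54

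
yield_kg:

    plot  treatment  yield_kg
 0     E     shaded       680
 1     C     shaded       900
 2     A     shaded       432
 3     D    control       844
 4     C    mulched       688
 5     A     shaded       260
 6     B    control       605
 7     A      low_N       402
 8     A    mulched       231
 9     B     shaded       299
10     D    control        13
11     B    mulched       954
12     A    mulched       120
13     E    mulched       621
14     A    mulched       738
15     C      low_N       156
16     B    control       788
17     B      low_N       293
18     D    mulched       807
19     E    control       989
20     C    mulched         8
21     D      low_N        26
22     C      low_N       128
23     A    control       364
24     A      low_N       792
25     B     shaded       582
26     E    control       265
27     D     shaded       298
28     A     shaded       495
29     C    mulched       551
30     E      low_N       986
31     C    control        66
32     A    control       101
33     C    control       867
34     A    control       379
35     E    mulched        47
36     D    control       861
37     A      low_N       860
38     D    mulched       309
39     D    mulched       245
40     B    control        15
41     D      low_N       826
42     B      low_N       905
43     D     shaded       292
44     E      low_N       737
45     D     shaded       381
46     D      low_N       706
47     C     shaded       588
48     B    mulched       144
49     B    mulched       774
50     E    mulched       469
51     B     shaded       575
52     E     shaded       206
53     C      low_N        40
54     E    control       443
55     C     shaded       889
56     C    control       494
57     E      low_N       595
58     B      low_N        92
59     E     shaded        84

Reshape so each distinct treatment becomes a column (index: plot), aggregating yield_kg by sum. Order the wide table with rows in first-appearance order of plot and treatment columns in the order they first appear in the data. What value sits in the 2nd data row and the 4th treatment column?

324

With rows in first-appearance order of plot, row 2 is plot=C. treatment columns in first-appearance order: shaded, control, mulched, low_N; column 4 is low_N.
Long rows with plot=C, treatment=low_N: 156 + 128 + 40 = 324.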